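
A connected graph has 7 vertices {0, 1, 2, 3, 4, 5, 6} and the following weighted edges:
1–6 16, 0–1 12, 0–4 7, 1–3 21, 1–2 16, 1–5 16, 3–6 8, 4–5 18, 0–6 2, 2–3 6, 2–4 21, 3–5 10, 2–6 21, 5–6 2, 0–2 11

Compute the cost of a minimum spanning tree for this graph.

37

Kruskal's algorithm — process edges by increasing weight (ties by edge label):
0–6 (2): add — endpoints in different components.
5–6 (2): add — endpoints in different components.
2–3 (6): add — endpoints in different components.
0–4 (7): add — endpoints in different components.
3–6 (8): add — endpoints in different components.
3–5 (10): skip — 3 and 5 already connected.
0–2 (11): skip — 0 and 2 already connected.
0–1 (12): add — endpoints in different components.
MST edges: 0–6, 5–6, 2–3, 0–4, 3–6, 0–1; total weight 2+2+6+7+8+12 = 37.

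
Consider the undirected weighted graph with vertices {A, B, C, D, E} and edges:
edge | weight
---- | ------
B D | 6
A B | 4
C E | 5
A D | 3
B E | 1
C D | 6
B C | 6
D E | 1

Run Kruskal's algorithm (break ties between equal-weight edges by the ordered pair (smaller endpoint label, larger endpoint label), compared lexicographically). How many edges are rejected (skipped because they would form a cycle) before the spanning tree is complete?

Sort edges by weight, then run Kruskal:
B E (1): add. Components now {A} {B,E} {C} {D}
D E (1): add. Components now {A} {B,D,E} {C}
A D (3): add. Components now {A,B,D,E} {C}
A B (4): skip — A and B already connected.
C E (5): add. Components now {A,B,C,D,E}
Edges rejected before the tree was complete: 1.

1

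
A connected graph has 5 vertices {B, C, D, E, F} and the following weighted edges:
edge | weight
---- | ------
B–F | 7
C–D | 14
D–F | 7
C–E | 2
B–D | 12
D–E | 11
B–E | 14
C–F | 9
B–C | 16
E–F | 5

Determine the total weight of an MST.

Kruskal's algorithm — process edges by increasing weight (ties by edge label):
C–E (2): add — endpoints in different components.
E–F (5): add — endpoints in different components.
B–F (7): add — endpoints in different components.
D–F (7): add — endpoints in different components.
MST edges: C–E, E–F, B–F, D–F; total weight 2+5+7+7 = 21.

21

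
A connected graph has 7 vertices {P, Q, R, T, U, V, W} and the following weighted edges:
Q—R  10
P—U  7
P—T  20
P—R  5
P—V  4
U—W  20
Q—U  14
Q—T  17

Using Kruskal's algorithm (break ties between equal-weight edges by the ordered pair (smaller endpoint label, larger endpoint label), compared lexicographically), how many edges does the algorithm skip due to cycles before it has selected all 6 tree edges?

Kruskal: consider edges lightest-first.
P—V (4): add — endpoints in different components.
P—R (5): add — endpoints in different components.
P—U (7): add — endpoints in different components.
Q—R (10): add — endpoints in different components.
Q—U (14): skip — U and Q already connected.
Q—T (17): add — endpoints in different components.
P—T (20): skip — T and P already connected.
U—W (20): add — endpoints in different components.
Edges rejected before the tree was complete: 2.

2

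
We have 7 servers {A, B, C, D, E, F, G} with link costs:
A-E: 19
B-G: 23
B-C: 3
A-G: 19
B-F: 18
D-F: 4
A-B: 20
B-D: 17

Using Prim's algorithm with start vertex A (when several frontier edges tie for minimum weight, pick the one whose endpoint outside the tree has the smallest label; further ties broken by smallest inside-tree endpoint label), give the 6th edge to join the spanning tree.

Prim's algorithm from A:
Step 1: frontier [A-E 19, A-G 19, A-B 20] → take A-E (19); add E.
Step 2: frontier [A-G 19, A-B 20] → take A-G (19); add G.
Step 3: frontier [A-B 20, B-G 23] → take A-B (20); add B.
Step 4: frontier [B-C 3, B-D 17, B-F 18] → take B-C (3); add C.
Step 5: frontier [B-D 17, B-F 18] → take B-D (17); add D.
Step 6: frontier [B-F 18, D-F 4] → take D-F (4); add F.
The 6th edge added is D-F.

D-F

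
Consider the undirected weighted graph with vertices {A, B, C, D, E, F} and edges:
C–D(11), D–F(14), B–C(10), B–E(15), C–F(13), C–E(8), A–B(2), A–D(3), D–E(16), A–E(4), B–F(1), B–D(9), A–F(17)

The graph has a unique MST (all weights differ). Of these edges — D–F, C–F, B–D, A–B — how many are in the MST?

Kruskal: consider edges lightest-first.
B–F (1): add. Components now {A} {B,F} {C} {D} {E}
A–B (2): add. Components now {A,B,F} {C} {D} {E}
A–D (3): add. Components now {A,B,D,F} {C} {E}
A–E (4): add. Components now {A,B,D,E,F} {C}
C–E (8): add. Components now {A,B,C,D,E,F}
MST edge set: {B–F, A–B, A–D, A–E, C–E}.
Of the listed edges, {A–B} are in the MST → 1.

1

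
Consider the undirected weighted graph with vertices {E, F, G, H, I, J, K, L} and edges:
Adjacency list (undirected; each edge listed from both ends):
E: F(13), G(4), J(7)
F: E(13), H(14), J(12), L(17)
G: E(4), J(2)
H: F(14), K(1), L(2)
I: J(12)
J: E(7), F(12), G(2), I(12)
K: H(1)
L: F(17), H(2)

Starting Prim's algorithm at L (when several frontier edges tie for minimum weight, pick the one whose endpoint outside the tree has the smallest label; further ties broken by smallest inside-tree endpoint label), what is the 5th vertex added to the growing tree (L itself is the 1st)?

J

Prim, starting at L.
Step 1: frontier [H-L 2, F-L 17] → take H-L (2); add H.
Step 2: frontier [H-K 1, F-H 14, F-L 17] → take H-K (1); add K.
Step 3: frontier [F-H 14, F-L 17] → take F-H (14); add F.
Step 4: frontier [F-J 12, E-F 13] → take F-J (12); add J.
Step 5: frontier [E-F 13, G-J 2, E-J 7, I-J 12] → take G-J (2); add G.
Step 6: frontier [E-F 13, E-G 4, E-J 7, I-J 12] → take E-G (4); add E.
Step 7: frontier [I-J 12] → take I-J (12); add I.
Vertex order: L, H, K, F, J, G, E, I. The 5th vertex is J.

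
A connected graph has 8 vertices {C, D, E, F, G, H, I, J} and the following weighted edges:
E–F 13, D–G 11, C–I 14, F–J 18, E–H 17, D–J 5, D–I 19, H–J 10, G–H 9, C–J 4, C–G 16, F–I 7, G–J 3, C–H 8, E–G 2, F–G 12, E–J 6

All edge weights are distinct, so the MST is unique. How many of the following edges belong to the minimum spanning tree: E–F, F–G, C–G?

Kruskal: consider edges lightest-first.
E–G (2): add — endpoints in different components.
G–J (3): add — endpoints in different components.
C–J (4): add — endpoints in different components.
D–J (5): add — endpoints in different components.
E–J (6): skip — E and J already connected.
F–I (7): add — endpoints in different components.
C–H (8): add — endpoints in different components.
G–H (9): skip — G and H already connected.
H–J (10): skip — H and J already connected.
D–G (11): skip — D and G already connected.
F–G (12): add — endpoints in different components.
MST edge set: {E–G, G–J, C–J, D–J, F–I, C–H, F–G}.
Of the listed edges, {F–G} are in the MST → 1.

1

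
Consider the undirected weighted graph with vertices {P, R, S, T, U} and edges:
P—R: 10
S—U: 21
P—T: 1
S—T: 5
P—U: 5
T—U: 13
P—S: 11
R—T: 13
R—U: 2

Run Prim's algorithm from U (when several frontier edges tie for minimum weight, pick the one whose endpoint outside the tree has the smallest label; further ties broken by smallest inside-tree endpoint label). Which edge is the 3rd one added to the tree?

P-T

Prim's algorithm from U:
Step 1: frontier [R—U 2, P—U 5, T—U 13, S—U 21] → take R—U (2); add R.
Step 2: frontier [P—R 10, R—T 13, P—U 5, T—U 13, S—U 21] → take P—U (5); add P.
Step 3: frontier [P—T 1, P—S 11, R—T 13, T—U 13, S—U 21] → take P—T (1); add T.
Step 4: frontier [P—S 11, S—T 5, S—U 21] → take S—T (5); add S.
The 3rd edge added is P—T.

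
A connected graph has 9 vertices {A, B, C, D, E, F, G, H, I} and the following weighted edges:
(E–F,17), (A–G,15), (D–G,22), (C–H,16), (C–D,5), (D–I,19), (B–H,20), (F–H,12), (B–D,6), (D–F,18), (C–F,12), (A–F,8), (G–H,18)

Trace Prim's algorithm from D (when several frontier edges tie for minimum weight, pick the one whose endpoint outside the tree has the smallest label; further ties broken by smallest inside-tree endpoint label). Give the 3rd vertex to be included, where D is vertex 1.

B

Prim's algorithm from D:
Step 1: frontier [C–D 5, B–D 6, D–F 18, D–I 19, D–G 22] → take C–D (5); add C.
Step 2: frontier [C–F 12, C–H 16, B–D 6, D–F 18, D–I 19, D–G 22] → take B–D (6); add B.
Step 3: frontier [B–H 20, C–F 12, C–H 16, D–F 18, D–I 19, D–G 22] → take C–F (12); add F.
Step 4: frontier [B–H 20, C–H 16, D–I 19, D–G 22, A–F 8, F–H 12, E–F 17] → take A–F (8); add A.
Step 5: frontier [A–G 15, B–H 20, C–H 16, D–I 19, D–G 22, F–H 12, E–F 17] → take F–H (12); add H.
Step 6: frontier [A–G 15, D–I 19, D–G 22, E–F 17, G–H 18] → take A–G (15); add G.
Step 7: frontier [D–I 19, E–F 17] → take E–F (17); add E.
Step 8: frontier [D–I 19] → take D–I (19); add I.
Vertex order: D, C, B, F, A, H, G, E, I. The 3rd vertex is B.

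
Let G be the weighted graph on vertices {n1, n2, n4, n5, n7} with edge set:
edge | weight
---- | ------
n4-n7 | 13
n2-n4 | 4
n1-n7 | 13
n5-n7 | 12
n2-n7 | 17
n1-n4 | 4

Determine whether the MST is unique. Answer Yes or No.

Sort edges by weight, then run Kruskal:
n1-n4 (4): add — endpoints in different components.
n2-n4 (4): add — endpoints in different components.
n5-n7 (12): add — endpoints in different components.
n1-n7 (13): add — endpoints in different components.
Non-tree edge n4-n7 has weight 13, equal to the heaviest edge on its tree cycle — swapping gives another MST of the same weight. Not unique.

No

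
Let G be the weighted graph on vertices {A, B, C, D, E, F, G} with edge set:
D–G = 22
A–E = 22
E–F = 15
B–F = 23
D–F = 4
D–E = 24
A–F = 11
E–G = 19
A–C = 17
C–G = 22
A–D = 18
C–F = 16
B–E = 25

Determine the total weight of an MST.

Prim, starting at C.
Step 1: frontier [C–F 16, A–C 17, C–G 22] → take C–F (16); add F.
Step 2: frontier [A–C 17, C–G 22, D–F 4, A–F 11, E–F 15, B–F 23] → take D–F (4); add D.
Step 3: frontier [A–C 17, C–G 22, A–D 18, D–G 22, D–E 24, A–F 11, E–F 15, B–F 23] → take A–F (11); add A.
Step 4: frontier [A–E 22, C–G 22, D–G 22, D–E 24, E–F 15, B–F 23] → take E–F (15); add E.
Step 5: frontier [C–G 22, D–G 22, E–G 19, B–E 25, B–F 23] → take E–G (19); add G.
Step 6: frontier [B–E 25, B–F 23] → take B–F (23); add B.
MST edges: C–F, D–F, A–F, E–F, E–G, B–F; total weight 16+4+11+15+19+23 = 88.

88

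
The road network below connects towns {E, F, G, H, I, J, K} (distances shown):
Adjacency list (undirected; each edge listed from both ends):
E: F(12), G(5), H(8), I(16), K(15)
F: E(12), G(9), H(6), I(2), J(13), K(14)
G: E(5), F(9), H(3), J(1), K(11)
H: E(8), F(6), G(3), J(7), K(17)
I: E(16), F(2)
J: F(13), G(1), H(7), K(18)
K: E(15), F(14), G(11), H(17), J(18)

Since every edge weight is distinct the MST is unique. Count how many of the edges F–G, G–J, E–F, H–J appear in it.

Kruskal: consider edges lightest-first.
G–J (1): add — endpoints in different components.
F–I (2): add — endpoints in different components.
G–H (3): add — endpoints in different components.
E–G (5): add — endpoints in different components.
F–H (6): add — endpoints in different components.
H–J (7): skip — H and J already connected.
E–H (8): skip — E and H already connected.
F–G (9): skip — F and G already connected.
G–K (11): add — endpoints in different components.
MST edge set: {G–J, F–I, G–H, E–G, F–H, G–K}.
Of the listed edges, {G–J} are in the MST → 1.

1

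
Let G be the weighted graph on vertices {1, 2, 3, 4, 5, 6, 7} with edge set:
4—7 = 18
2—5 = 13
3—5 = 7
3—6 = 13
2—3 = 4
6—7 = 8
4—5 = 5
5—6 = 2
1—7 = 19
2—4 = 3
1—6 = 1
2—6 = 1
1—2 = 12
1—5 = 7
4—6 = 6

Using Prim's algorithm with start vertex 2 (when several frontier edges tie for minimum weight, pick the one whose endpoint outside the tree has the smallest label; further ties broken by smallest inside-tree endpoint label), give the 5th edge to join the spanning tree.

Grow the tree from 2 using Prim:
Step 1: cheapest edge leaving the tree is 2—6 (1); add 6.
Step 2: cheapest edge leaving the tree is 1—6 (1); add 1.
Step 3: cheapest edge leaving the tree is 5—6 (2); add 5.
Step 4: cheapest edge leaving the tree is 2—4 (3); add 4.
Step 5: cheapest edge leaving the tree is 2—3 (4); add 3.
Step 6: cheapest edge leaving the tree is 6—7 (8); add 7.
The 5th edge added is 2—3.

2-3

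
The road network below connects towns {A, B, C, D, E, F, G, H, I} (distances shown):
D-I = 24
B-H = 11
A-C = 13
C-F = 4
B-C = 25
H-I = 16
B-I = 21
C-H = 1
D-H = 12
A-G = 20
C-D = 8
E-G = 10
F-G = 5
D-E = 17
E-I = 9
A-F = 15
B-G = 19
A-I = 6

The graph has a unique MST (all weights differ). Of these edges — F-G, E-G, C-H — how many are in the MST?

Kruskal: consider edges lightest-first.
C-H (1): add — endpoints in different components.
C-F (4): add — endpoints in different components.
F-G (5): add — endpoints in different components.
A-I (6): add — endpoints in different components.
C-D (8): add — endpoints in different components.
E-I (9): add — endpoints in different components.
E-G (10): add — endpoints in different components.
B-H (11): add — endpoints in different components.
MST edge set: {C-H, C-F, F-G, A-I, C-D, E-I, E-G, B-H}.
Of the listed edges, {F-G, E-G, C-H} are in the MST → 3.

3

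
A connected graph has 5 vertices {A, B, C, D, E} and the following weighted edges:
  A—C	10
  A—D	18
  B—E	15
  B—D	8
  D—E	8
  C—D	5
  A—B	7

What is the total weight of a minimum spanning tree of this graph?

28

Sort edges by weight, then run Kruskal:
C—D (5): add. Components now {A} {B} {C,D} {E}
A—B (7): add. Components now {A,B} {C,D} {E}
B—D (8): add. Components now {A,B,C,D} {E}
D—E (8): add. Components now {A,B,C,D,E}
MST edges: C—D, A—B, B—D, D—E; total weight 5+7+8+8 = 28.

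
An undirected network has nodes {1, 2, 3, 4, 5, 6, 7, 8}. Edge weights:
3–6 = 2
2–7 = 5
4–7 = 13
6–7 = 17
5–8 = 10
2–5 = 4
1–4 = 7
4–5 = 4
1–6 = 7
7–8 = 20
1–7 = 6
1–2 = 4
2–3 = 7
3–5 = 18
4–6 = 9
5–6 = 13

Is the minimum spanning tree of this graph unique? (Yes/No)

Kruskal: consider edges lightest-first.
3–6 (2): add — endpoints in different components.
1–2 (4): add — endpoints in different components.
2–5 (4): add — endpoints in different components.
4–5 (4): add — endpoints in different components.
2–7 (5): add — endpoints in different components.
1–7 (6): skip — 1 and 7 already connected.
1–4 (7): skip — 1 and 4 already connected.
1–6 (7): add — endpoints in different components.
2–3 (7): skip — 2 and 3 already connected.
4–6 (9): skip — 4 and 6 already connected.
5–8 (10): add — endpoints in different components.
Non-tree edge 2–3 has weight 7, equal to the heaviest edge on its tree cycle — swapping gives another MST of the same weight. Not unique.

No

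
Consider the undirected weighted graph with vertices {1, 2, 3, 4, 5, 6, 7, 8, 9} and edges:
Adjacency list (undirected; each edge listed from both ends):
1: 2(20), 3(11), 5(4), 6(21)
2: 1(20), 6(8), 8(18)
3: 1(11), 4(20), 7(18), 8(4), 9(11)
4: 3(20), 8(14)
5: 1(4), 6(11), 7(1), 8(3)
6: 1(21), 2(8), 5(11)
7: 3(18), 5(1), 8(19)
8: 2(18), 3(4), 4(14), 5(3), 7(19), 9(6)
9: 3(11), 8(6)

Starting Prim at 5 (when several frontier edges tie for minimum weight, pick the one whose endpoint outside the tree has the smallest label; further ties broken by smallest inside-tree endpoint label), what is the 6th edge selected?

5-6

Prim's algorithm from 5:
Step 1: cheapest edge leaving the tree is 5-7 (1); add 7.
Step 2: cheapest edge leaving the tree is 5-8 (3); add 8.
Step 3: cheapest edge leaving the tree is 1-5 (4); add 1.
Step 4: cheapest edge leaving the tree is 3-8 (4); add 3.
Step 5: cheapest edge leaving the tree is 8-9 (6); add 9.
Step 6: cheapest edge leaving the tree is 5-6 (11); add 6.
Step 7: cheapest edge leaving the tree is 2-6 (8); add 2.
Step 8: cheapest edge leaving the tree is 4-8 (14); add 4.
The 6th edge added is 5-6.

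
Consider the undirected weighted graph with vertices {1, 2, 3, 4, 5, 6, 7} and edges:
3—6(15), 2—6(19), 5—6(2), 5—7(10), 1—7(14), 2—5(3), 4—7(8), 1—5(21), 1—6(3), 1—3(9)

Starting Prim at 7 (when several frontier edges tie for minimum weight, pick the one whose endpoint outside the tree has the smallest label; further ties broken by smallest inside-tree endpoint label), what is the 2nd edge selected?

Prim, starting at 7.
Step 1: frontier [4—7 8, 5—7 10, 1—7 14] → take 4—7 (8); add 4.
Step 2: frontier [5—7 10, 1—7 14] → take 5—7 (10); add 5.
Step 3: frontier [5—6 2, 2—5 3, 1—5 21, 1—7 14] → take 5—6 (2); add 6.
Step 4: frontier [2—5 3, 1—5 21, 1—6 3, 3—6 15, 2—6 19, 1—7 14] → take 1—6 (3); add 1.
Step 5: frontier [1—3 9, 2—5 3, 3—6 15, 2—6 19] → take 2—5 (3); add 2.
Step 6: frontier [1—3 9, 3—6 15] → take 1—3 (9); add 3.
The 2nd edge added is 5—7.

5-7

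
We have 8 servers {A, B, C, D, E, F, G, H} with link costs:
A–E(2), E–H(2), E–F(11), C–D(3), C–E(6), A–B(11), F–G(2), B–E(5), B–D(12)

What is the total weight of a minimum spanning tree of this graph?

31

Sort edges by weight, then run Kruskal:
A–E (2): add — endpoints in different components.
E–H (2): add — endpoints in different components.
F–G (2): add — endpoints in different components.
C–D (3): add — endpoints in different components.
B–E (5): add — endpoints in different components.
C–E (6): add — endpoints in different components.
A–B (11): skip — A and B already connected.
E–F (11): add — endpoints in different components.
MST edges: A–E, E–H, F–G, C–D, B–E, C–E, E–F; total weight 2+2+2+3+5+6+11 = 31.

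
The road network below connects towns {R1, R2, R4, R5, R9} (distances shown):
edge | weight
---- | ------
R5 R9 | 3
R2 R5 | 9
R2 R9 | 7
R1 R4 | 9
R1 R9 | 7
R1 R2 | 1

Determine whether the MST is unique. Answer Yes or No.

No

Kruskal's algorithm — process edges by increasing weight (ties by edge label):
R1 R2 (1): add. Components now {R1,R2} {R9} {R4} {R5}
R5 R9 (3): add. Components now {R1,R2} {R5,R9} {R4}
R1 R9 (7): add. Components now {R1,R2,R5,R9} {R4}
R2 R9 (7): skip — R2 and R9 already connected.
R1 R4 (9): add. Components now {R1,R2,R4,R5,R9}
Non-tree edge R2 R9 has weight 7, equal to the heaviest edge on its tree cycle — swapping gives another MST of the same weight. Not unique.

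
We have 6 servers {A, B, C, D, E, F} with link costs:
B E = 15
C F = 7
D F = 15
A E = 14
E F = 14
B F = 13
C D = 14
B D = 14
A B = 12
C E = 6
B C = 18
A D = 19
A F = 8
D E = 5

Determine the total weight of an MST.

Kruskal's algorithm — process edges by increasing weight (ties by edge label):
D E (5): add — endpoints in different components.
C E (6): add — endpoints in different components.
C F (7): add — endpoints in different components.
A F (8): add — endpoints in different components.
A B (12): add — endpoints in different components.
MST edges: D E, C E, C F, A F, A B; total weight 5+6+7+8+12 = 38.

38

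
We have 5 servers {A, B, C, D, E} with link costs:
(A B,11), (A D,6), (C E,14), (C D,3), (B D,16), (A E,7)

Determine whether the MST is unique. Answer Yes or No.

Yes

Kruskal's algorithm — process edges by increasing weight (ties by edge label):
C D (3): add. Components now {A} {B} {C,D} {E}
A D (6): add. Components now {A,C,D} {B} {E}
A E (7): add. Components now {A,C,D,E} {B}
A B (11): add. Components now {A,B,C,D,E}
Every non-tree edge has weight strictly greater than the heaviest edge on the tree path between its endpoints, so the MST is unique.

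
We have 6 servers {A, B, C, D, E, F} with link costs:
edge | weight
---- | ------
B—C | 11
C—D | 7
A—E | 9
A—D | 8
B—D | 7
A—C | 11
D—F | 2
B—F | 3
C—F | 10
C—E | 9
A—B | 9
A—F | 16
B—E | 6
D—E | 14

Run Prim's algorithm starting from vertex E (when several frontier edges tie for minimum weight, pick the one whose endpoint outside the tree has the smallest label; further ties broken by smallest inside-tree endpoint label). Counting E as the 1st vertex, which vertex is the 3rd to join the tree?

Prim's algorithm from E:
Step 1: cheapest edge leaving the tree is B—E (6); add B.
Step 2: cheapest edge leaving the tree is B—F (3); add F.
Step 3: cheapest edge leaving the tree is D—F (2); add D.
Step 4: cheapest edge leaving the tree is C—D (7); add C.
Step 5: cheapest edge leaving the tree is A—D (8); add A.
Vertex order: E, B, F, D, C, A. The 3rd vertex is F.

F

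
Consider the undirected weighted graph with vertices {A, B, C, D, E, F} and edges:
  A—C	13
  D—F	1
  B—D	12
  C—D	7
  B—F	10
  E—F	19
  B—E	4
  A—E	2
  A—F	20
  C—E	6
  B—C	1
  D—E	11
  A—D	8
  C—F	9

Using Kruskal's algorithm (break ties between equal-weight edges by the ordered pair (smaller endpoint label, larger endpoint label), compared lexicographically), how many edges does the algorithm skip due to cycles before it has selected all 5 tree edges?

Sort edges by weight, then run Kruskal:
B—C (1): add — endpoints in different components.
D—F (1): add — endpoints in different components.
A—E (2): add — endpoints in different components.
B—E (4): add — endpoints in different components.
C—E (6): skip — C and E already connected.
C—D (7): add — endpoints in different components.
Edges rejected before the tree was complete: 1.

1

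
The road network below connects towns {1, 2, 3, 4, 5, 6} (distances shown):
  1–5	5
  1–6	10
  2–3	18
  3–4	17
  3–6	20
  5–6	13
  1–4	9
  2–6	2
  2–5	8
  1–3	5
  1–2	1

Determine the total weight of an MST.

Kruskal: consider edges lightest-first.
1–2 (1): add — endpoints in different components.
2–6 (2): add — endpoints in different components.
1–3 (5): add — endpoints in different components.
1–5 (5): add — endpoints in different components.
2–5 (8): skip — 2 and 5 already connected.
1–4 (9): add — endpoints in different components.
MST edges: 1–2, 2–6, 1–3, 1–5, 1–4; total weight 1+2+5+5+9 = 22.

22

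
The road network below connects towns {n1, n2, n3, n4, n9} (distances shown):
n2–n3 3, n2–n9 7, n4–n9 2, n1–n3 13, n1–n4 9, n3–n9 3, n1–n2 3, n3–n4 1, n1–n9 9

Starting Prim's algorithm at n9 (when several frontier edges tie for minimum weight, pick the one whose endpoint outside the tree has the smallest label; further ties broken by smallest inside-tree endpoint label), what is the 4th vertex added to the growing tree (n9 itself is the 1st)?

Grow the tree from n9 using Prim:
Step 1: frontier [n4–n9 2, n3–n9 3, n2–n9 7, n1–n9 9] → take n4–n9 (2); add n4.
Step 2: frontier [n3–n4 1, n1–n4 9, n3–n9 3, n2–n9 7, n1–n9 9] → take n3–n4 (1); add n3.
Step 3: frontier [n2–n3 3, n1–n3 13, n1–n4 9, n2–n9 7, n1–n9 9] → take n2–n3 (3); add n2.
Step 4: frontier [n1–n2 3, n1–n3 13, n1–n4 9, n1–n9 9] → take n1–n2 (3); add n1.
Vertex order: n9, n4, n3, n2, n1. The 4th vertex is n2.

n2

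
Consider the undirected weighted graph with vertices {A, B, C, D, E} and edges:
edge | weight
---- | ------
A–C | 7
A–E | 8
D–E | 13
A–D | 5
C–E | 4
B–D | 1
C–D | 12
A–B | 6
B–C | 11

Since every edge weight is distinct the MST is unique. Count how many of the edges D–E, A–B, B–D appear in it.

1

Kruskal: consider edges lightest-first.
B–D (1): add — endpoints in different components.
C–E (4): add — endpoints in different components.
A–D (5): add — endpoints in different components.
A–B (6): skip — A and B already connected.
A–C (7): add — endpoints in different components.
MST edge set: {B–D, C–E, A–D, A–C}.
Of the listed edges, {B–D} are in the MST → 1.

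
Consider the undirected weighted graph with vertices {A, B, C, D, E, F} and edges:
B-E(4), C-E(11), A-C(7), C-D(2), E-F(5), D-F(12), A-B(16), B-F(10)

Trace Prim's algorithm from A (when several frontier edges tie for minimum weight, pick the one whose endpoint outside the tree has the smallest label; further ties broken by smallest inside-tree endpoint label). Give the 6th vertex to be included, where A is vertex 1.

F

Grow the tree from A using Prim:
Step 1: frontier [A-C 7, A-B 16] → take A-C (7); add C.
Step 2: frontier [A-B 16, C-D 2, C-E 11] → take C-D (2); add D.
Step 3: frontier [A-B 16, C-E 11, D-F 12] → take C-E (11); add E.
Step 4: frontier [A-B 16, D-F 12, B-E 4, E-F 5] → take B-E (4); add B.
Step 5: frontier [B-F 10, D-F 12, E-F 5] → take E-F (5); add F.
Vertex order: A, C, D, E, B, F. The 6th vertex is F.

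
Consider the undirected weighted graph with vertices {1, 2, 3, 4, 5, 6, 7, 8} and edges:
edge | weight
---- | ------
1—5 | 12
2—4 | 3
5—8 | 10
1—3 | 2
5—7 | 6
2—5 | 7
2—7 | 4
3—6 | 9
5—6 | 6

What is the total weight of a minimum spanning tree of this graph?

Prim's algorithm from 3:
Step 1: frontier [1—3 2, 3—6 9] → take 1—3 (2); add 1.
Step 2: frontier [1—5 12, 3—6 9] → take 3—6 (9); add 6.
Step 3: frontier [1—5 12, 5—6 6] → take 5—6 (6); add 5.
Step 4: frontier [5—7 6, 2—5 7, 5—8 10] → take 5—7 (6); add 7.
Step 5: frontier [2—5 7, 5—8 10, 2—7 4] → take 2—7 (4); add 2.
Step 6: frontier [2—4 3, 5—8 10] → take 2—4 (3); add 4.
Step 7: frontier [5—8 10] → take 5—8 (10); add 8.
MST edges: 1—3, 3—6, 5—6, 5—7, 2—7, 2—4, 5—8; total weight 2+9+6+6+4+3+10 = 40.

40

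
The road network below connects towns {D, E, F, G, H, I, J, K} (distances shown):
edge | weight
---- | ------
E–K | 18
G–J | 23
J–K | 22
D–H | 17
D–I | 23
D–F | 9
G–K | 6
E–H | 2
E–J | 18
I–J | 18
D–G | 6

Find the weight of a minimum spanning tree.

Kruskal's algorithm — process edges by increasing weight (ties by edge label):
E–H (2): add — endpoints in different components.
D–G (6): add — endpoints in different components.
G–K (6): add — endpoints in different components.
D–F (9): add — endpoints in different components.
D–H (17): add — endpoints in different components.
E–J (18): add — endpoints in different components.
E–K (18): skip — E and K already connected.
I–J (18): add — endpoints in different components.
MST edges: E–H, D–G, G–K, D–F, D–H, E–J, I–J; total weight 2+6+6+9+17+18+18 = 76.

76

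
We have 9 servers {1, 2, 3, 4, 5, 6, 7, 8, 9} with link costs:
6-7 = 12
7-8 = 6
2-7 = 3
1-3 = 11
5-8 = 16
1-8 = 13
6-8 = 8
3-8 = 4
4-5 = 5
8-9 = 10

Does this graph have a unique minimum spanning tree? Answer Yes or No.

Yes

Kruskal: consider edges lightest-first.
2-7 (3): add — endpoints in different components.
3-8 (4): add — endpoints in different components.
4-5 (5): add — endpoints in different components.
7-8 (6): add — endpoints in different components.
6-8 (8): add — endpoints in different components.
8-9 (10): add — endpoints in different components.
1-3 (11): add — endpoints in different components.
6-7 (12): skip — 6 and 7 already connected.
1-8 (13): skip — 1 and 8 already connected.
5-8 (16): add — endpoints in different components.
Every non-tree edge has weight strictly greater than the heaviest edge on the tree path between its endpoints, so the MST is unique.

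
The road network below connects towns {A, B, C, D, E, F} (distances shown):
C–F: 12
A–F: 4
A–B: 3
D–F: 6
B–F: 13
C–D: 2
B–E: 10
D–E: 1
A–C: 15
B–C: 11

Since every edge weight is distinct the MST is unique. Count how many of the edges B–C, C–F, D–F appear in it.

1

Kruskal: consider edges lightest-first.
D–E (1): add — endpoints in different components.
C–D (2): add — endpoints in different components.
A–B (3): add — endpoints in different components.
A–F (4): add — endpoints in different components.
D–F (6): add — endpoints in different components.
MST edge set: {D–E, C–D, A–B, A–F, D–F}.
Of the listed edges, {D–F} are in the MST → 1.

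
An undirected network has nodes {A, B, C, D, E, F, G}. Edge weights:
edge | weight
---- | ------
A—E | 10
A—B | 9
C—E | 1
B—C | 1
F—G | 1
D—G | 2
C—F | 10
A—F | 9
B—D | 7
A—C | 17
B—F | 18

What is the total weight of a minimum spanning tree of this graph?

Sort edges by weight, then run Kruskal:
B—C (1): add. Components now {A} {B,C} {D} {E} {F} {G}
C—E (1): add. Components now {A} {B,C,E} {D} {F} {G}
F—G (1): add. Components now {A} {B,C,E} {D} {F,G}
D—G (2): add. Components now {A} {B,C,E} {D,F,G}
B—D (7): add. Components now {A} {B,C,D,E,F,G}
A—B (9): add. Components now {A,B,C,D,E,F,G}
MST edges: B—C, C—E, F—G, D—G, B—D, A—B; total weight 1+1+1+2+7+9 = 21.

21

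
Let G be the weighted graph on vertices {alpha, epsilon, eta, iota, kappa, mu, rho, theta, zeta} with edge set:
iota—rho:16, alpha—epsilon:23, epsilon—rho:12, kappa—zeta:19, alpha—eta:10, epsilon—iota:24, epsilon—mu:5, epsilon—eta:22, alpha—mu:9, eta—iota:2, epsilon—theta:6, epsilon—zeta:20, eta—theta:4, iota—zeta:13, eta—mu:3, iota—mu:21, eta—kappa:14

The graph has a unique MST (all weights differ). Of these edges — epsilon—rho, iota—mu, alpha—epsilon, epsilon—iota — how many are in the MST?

Sort edges by weight, then run Kruskal:
eta—iota (2): add — endpoints in different components.
eta—mu (3): add — endpoints in different components.
eta—theta (4): add — endpoints in different components.
epsilon—mu (5): add — endpoints in different components.
epsilon—theta (6): skip — epsilon and theta already connected.
alpha—mu (9): add — endpoints in different components.
alpha—eta (10): skip — eta and alpha already connected.
epsilon—rho (12): add — endpoints in different components.
iota—zeta (13): add — endpoints in different components.
eta—kappa (14): add — endpoints in different components.
MST edge set: {eta—iota, eta—mu, eta—theta, epsilon—mu, alpha—mu, epsilon—rho, iota—zeta, eta—kappa}.
Of the listed edges, {epsilon—rho} are in the MST → 1.

1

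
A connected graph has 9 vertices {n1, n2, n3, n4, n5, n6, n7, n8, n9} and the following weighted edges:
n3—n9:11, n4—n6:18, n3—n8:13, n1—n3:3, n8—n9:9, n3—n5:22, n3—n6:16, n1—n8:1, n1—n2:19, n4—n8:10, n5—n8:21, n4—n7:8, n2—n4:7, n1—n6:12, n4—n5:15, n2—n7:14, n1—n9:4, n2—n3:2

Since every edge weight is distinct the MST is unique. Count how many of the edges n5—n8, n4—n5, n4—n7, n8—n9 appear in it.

2

Sort edges by weight, then run Kruskal:
n1—n8 (1): add — endpoints in different components.
n2—n3 (2): add — endpoints in different components.
n1—n3 (3): add — endpoints in different components.
n1—n9 (4): add — endpoints in different components.
n2—n4 (7): add — endpoints in different components.
n4—n7 (8): add — endpoints in different components.
n8—n9 (9): skip — n8 and n9 already connected.
n4—n8 (10): skip — n8 and n4 already connected.
n3—n9 (11): skip — n9 and n3 already connected.
n1—n6 (12): add — endpoints in different components.
n3—n8 (13): skip — n8 and n3 already connected.
n2—n7 (14): skip — n2 and n7 already connected.
n4—n5 (15): add — endpoints in different components.
MST edge set: {n1—n8, n2—n3, n1—n3, n1—n9, n2—n4, n4—n7, n1—n6, n4—n5}.
Of the listed edges, {n4—n5, n4—n7} are in the MST → 2.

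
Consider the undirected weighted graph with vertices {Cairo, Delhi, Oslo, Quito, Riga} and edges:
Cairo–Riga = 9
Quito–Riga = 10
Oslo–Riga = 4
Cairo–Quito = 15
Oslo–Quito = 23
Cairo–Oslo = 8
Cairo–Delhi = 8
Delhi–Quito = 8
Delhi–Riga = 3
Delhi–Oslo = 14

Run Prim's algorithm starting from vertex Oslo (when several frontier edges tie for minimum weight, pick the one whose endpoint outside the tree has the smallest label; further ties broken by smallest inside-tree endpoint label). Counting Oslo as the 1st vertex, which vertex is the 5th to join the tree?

Prim, starting at Oslo.
Step 1: frontier [Oslo–Riga 4, Cairo–Oslo 8, Delhi–Oslo 14, Oslo–Quito 23] → take Oslo–Riga (4); add Riga.
Step 2: frontier [Cairo–Oslo 8, Delhi–Oslo 14, Oslo–Quito 23, Delhi–Riga 3, Cairo–Riga 9, Quito–Riga 10] → take Delhi–Riga (3); add Delhi.
Step 3: frontier [Cairo–Delhi 8, Delhi–Quito 8, Cairo–Oslo 8, Oslo–Quito 23, Cairo–Riga 9, Quito–Riga 10] → take Cairo–Delhi (8); add Cairo.
Step 4: frontier [Cairo–Quito 15, Delhi–Quito 8, Oslo–Quito 23, Quito–Riga 10] → take Delhi–Quito (8); add Quito.
Vertex order: Oslo, Riga, Delhi, Cairo, Quito. The 5th vertex is Quito.

Quito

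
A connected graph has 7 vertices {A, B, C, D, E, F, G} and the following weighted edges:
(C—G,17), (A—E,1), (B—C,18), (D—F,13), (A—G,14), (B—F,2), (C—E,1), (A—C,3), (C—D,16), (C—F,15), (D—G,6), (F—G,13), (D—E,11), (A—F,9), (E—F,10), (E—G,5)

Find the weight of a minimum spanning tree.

24

Kruskal: consider edges lightest-first.
A—E (1): add. Components now {A,E} {B} {C} {D} {F} {G}
C—E (1): add. Components now {A,C,E} {B} {D} {F} {G}
B—F (2): add. Components now {A,C,E} {B,F} {D} {G}
A—C (3): skip — A and C already connected.
E—G (5): add. Components now {A,C,E,G} {B,F} {D}
D—G (6): add. Components now {A,C,D,E,G} {B,F}
A—F (9): add. Components now {A,B,C,D,E,F,G}
MST edges: A—E, C—E, B—F, E—G, D—G, A—F; total weight 1+1+2+5+6+9 = 24.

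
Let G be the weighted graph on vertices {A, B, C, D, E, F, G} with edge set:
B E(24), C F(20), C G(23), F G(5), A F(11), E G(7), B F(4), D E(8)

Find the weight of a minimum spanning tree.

55

Kruskal's algorithm — process edges by increasing weight (ties by edge label):
B F (4): add. Components now {A} {B,F} {C} {D} {E} {G}
F G (5): add. Components now {A} {B,F,G} {C} {D} {E}
E G (7): add. Components now {A} {B,E,F,G} {C} {D}
D E (8): add. Components now {A} {B,D,E,F,G} {C}
A F (11): add. Components now {A,B,D,E,F,G} {C}
C F (20): add. Components now {A,B,C,D,E,F,G}
MST edges: B F, F G, E G, D E, A F, C F; total weight 4+5+7+8+11+20 = 55.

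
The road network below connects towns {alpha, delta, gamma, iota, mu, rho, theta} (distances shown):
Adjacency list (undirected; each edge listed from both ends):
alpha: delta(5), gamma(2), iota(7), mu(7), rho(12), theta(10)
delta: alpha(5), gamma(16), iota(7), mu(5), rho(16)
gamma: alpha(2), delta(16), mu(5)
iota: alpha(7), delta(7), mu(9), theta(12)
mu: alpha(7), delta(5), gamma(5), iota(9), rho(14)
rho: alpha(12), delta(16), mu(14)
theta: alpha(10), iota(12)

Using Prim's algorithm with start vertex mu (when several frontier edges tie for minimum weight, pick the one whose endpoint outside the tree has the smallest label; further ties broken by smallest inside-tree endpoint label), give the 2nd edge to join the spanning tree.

Grow the tree from mu using Prim:
Step 1: cheapest edge leaving the tree is delta mu (5); add delta.
Step 2: cheapest edge leaving the tree is alpha delta (5); add alpha.
Step 3: cheapest edge leaving the tree is alpha gamma (2); add gamma.
Step 4: cheapest edge leaving the tree is alpha iota (7); add iota.
Step 5: cheapest edge leaving the tree is alpha theta (10); add theta.
Step 6: cheapest edge leaving the tree is alpha rho (12); add rho.
The 2nd edge added is alpha delta.

alpha-delta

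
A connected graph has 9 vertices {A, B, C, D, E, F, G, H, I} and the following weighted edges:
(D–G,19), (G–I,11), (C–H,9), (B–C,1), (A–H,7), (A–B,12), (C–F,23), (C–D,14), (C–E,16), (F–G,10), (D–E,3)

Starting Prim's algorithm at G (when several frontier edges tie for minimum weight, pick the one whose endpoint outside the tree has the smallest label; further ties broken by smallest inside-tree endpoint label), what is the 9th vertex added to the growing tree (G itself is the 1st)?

A

Prim, starting at G.
Step 1: frontier [F–G 10, G–I 11, D–G 19] → take F–G (10); add F.
Step 2: frontier [C–F 23, G–I 11, D–G 19] → take G–I (11); add I.
Step 3: frontier [C–F 23, D–G 19] → take D–G (19); add D.
Step 4: frontier [D–E 3, C–D 14, C–F 23] → take D–E (3); add E.
Step 5: frontier [C–D 14, C–E 16, C–F 23] → take C–D (14); add C.
Step 6: frontier [B–C 1, C–H 9] → take B–C (1); add B.
Step 7: frontier [A–B 12, C–H 9] → take C–H (9); add H.
Step 8: frontier [A–B 12, A–H 7] → take A–H (7); add A.
Vertex order: G, F, I, D, E, C, B, H, A. The 9th vertex is A.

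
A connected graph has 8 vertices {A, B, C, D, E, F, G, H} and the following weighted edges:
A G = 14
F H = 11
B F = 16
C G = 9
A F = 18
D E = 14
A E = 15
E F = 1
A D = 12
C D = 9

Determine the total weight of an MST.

Prim, starting at H.
Step 1: cheapest edge leaving the tree is F H (11); add F.
Step 2: cheapest edge leaving the tree is E F (1); add E.
Step 3: cheapest edge leaving the tree is D E (14); add D.
Step 4: cheapest edge leaving the tree is C D (9); add C.
Step 5: cheapest edge leaving the tree is C G (9); add G.
Step 6: cheapest edge leaving the tree is A D (12); add A.
Step 7: cheapest edge leaving the tree is B F (16); add B.
MST edges: F H, E F, D E, C D, C G, A D, B F; total weight 11+1+14+9+9+12+16 = 72.

72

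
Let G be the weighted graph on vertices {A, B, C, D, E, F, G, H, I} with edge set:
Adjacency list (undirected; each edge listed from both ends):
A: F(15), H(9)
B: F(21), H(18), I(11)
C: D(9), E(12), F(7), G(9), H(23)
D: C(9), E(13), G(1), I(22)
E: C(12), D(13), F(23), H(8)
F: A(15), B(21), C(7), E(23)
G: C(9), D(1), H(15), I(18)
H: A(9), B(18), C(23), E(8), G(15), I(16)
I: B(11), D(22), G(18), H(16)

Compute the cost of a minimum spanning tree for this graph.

Kruskal: consider edges lightest-first.
D G (1): add — endpoints in different components.
C F (7): add — endpoints in different components.
E H (8): add — endpoints in different components.
A H (9): add — endpoints in different components.
C D (9): add — endpoints in different components.
C G (9): skip — C and G already connected.
B I (11): add — endpoints in different components.
C E (12): add — endpoints in different components.
D E (13): skip — D and E already connected.
A F (15): skip — A and F already connected.
G H (15): skip — G and H already connected.
H I (16): add — endpoints in different components.
MST edges: D G, C F, E H, A H, C D, B I, C E, H I; total weight 1+7+8+9+9+11+12+16 = 73.

73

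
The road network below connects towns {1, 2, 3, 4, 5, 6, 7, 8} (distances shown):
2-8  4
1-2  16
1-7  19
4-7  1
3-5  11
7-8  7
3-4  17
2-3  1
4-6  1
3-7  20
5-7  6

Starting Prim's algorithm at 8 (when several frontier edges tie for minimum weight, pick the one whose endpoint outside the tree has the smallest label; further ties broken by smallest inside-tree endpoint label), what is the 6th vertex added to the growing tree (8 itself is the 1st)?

Grow the tree from 8 using Prim:
Step 1: cheapest edge leaving the tree is 2-8 (4); add 2.
Step 2: cheapest edge leaving the tree is 2-3 (1); add 3.
Step 3: cheapest edge leaving the tree is 7-8 (7); add 7.
Step 4: cheapest edge leaving the tree is 4-7 (1); add 4.
Step 5: cheapest edge leaving the tree is 4-6 (1); add 6.
Step 6: cheapest edge leaving the tree is 5-7 (6); add 5.
Step 7: cheapest edge leaving the tree is 1-2 (16); add 1.
Vertex order: 8, 2, 3, 7, 4, 6, 5, 1. The 6th vertex is 6.

6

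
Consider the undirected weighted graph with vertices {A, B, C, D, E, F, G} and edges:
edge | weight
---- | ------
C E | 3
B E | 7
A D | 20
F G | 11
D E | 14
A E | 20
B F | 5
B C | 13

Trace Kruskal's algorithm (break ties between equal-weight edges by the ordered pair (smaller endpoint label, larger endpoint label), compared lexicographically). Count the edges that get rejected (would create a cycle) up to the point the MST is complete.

1

Kruskal: consider edges lightest-first.
C E (3): add — endpoints in different components.
B F (5): add — endpoints in different components.
B E (7): add — endpoints in different components.
F G (11): add — endpoints in different components.
B C (13): skip — B and C already connected.
D E (14): add — endpoints in different components.
A D (20): add — endpoints in different components.
Edges rejected before the tree was complete: 1.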